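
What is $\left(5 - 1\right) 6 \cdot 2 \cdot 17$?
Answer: $816$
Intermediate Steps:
$\left(5 - 1\right) 6 \cdot 2 \cdot 17 = 4 \cdot 6 \cdot 2 \cdot 17 = 24 \cdot 2 \cdot 17 = 48 \cdot 17 = 816$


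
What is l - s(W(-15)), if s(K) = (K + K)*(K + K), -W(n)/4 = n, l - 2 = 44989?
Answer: 30591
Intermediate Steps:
l = 44991 (l = 2 + 44989 = 44991)
W(n) = -4*n
s(K) = 4*K² (s(K) = (2*K)*(2*K) = 4*K²)
l - s(W(-15)) = 44991 - 4*(-4*(-15))² = 44991 - 4*60² = 44991 - 4*3600 = 44991 - 1*14400 = 44991 - 14400 = 30591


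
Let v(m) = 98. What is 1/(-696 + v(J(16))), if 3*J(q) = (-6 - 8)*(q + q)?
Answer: -1/598 ≈ -0.0016722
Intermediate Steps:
J(q) = -28*q/3 (J(q) = ((-6 - 8)*(q + q))/3 = (-28*q)/3 = -28*q/3)
1/(-696 + v(J(16))) = 1/(-696 + 98) = 1/(-598) = -1/598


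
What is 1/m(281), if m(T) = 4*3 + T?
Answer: 1/293 ≈ 0.0034130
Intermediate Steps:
m(T) = 12 + T
1/m(281) = 1/(12 + 281) = 1/293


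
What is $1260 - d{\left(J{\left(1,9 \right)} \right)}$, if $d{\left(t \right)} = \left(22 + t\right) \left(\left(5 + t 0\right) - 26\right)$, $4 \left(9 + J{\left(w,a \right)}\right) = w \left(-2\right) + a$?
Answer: $\frac{6279}{4} \approx 1569.8$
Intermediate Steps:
$J{\left(w,a \right)} = -9 - \frac{w}{2} + \frac{a}{4}$ ($J{\left(w,a \right)} = -9 + \frac{w \left(-2\right) + a}{4} = -9 + \frac{- 2 w + a}{4} = -9 + \frac{a - 2 w}{4} = -9 + \left(- \frac{w}{2} + \frac{a}{4}\right) = -9 - \frac{w}{2} + \frac{a}{4}$)
$d{\left(t \right)} = -462 - 21 t$ ($d{\left(t \right)} = \left(22 + t\right) \left(\left(5 + 0\right) - 26\right) = \left(22 + t\right) \left(5 - 26\right) = \left(22 + t\right) \left(-21\right) = -462 - 21 t$)
$1260 - d{\left(J{\left(1,9 \right)} \right)} = 1260 - \left(-462 - 21 \left(-9 - \frac{1}{2} + \frac{1}{4} \cdot 9\right)\right) = 1260 - \left(-462 - 21 \left(-9 - \frac{1}{2} + \frac{9}{4}\right)\right) = 1260 - \left(-462 - - \frac{609}{4}\right) = 1260 - \left(-462 + \frac{609}{4}\right) = 1260 - - \frac{1239}{4} = 1260 + \frac{1239}{4} = \frac{6279}{4}$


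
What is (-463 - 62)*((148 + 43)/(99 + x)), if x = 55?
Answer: -14325/22 ≈ -651.14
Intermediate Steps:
(-463 - 62)*((148 + 43)/(99 + x)) = (-463 - 62)*((148 + 43)/(99 + 55)) = -100275/154 = -525*191/154 = -14325/22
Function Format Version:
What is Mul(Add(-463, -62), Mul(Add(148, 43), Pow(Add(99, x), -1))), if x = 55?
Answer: Rational(-14325, 22) ≈ -651.14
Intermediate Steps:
Mul(Add(-463, -62), Mul(Add(148, 43), Pow(Add(99, x), -1))) = Mul(Add(-463, -62), Mul(Add(148, 43), Pow(Add(99, 55), -1))) = Mul(-525, Mul(191, Pow(154, -1))) = Mul(-525, Mul(191, Rational(1, 154))) = Mul(-525, Rational(191, 154)) = Rational(-14325, 22)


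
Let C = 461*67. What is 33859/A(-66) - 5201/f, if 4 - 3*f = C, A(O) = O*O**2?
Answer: 3440132591/8878738968 ≈ 0.38746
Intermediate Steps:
C = 30887
A(O) = O**3
f = -30883/3 (f = 4/3 - 1/3*30887 = 4/3 - 30887/3 = -30883/3 ≈ -10294.)
33859/A(-66) - 5201/f = 33859/((-66)**3) - 5201/(-30883/3) = 33859/(-287496) - 5201*(-3/30883) = 33859*(-1/287496) + 15603/30883 = -33859/287496 + 15603/30883 = 3440132591/8878738968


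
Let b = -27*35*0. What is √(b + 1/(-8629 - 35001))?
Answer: I*√43630/43630 ≈ 0.0047875*I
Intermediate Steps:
b = 0 (b = -945*0 = 0)
√(b + 1/(-8629 - 35001)) = √(0 + 1/(-8629 - 35001)) = √(0 + 1/(-43630)) = √(0 - 1/43630) = √(-1/43630) = I*√43630/43630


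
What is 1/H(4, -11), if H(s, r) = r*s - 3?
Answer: -1/47 ≈ -0.021277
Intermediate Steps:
H(s, r) = -3 + r*s
1/H(4, -11) = 1/(-3 - 11*4) = 1/(-3 - 44) = 1/(-47) = -1/47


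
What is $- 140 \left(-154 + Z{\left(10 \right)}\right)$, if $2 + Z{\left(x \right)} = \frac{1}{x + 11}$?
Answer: $\frac{65500}{3} \approx 21833.0$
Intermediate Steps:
$Z{\left(x \right)} = -2 + \frac{1}{11 + x}$ ($Z{\left(x \right)} = -2 + \frac{1}{x + 11} = -2 + \frac{1}{11 + x}$)
$- 140 \left(-154 + Z{\left(10 \right)}\right) = - 140 \left(-154 + \frac{-21 - 20}{11 + 10}\right) = - 140 \left(-154 + \frac{-21 - 20}{21}\right) = - 140 \left(-154 + \frac{1}{21} \left(-41\right)\right) = - 140 \left(-154 - \frac{41}{21}\right) = \left(-140\right) \left(- \frac{3275}{21}\right) = \frac{65500}{3}$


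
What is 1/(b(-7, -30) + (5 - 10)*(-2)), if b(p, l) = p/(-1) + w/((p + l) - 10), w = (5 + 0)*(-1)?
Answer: 47/804 ≈ 0.058458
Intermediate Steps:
w = -5 (w = 5*(-1) = -5)
b(p, l) = -p - 5/(-10 + l + p) (b(p, l) = p/(-1) - 5/((p + l) - 10) = p*(-1) - 5/((l + p) - 10) = -p - 5/(-10 + l + p))
1/(b(-7, -30) + (5 - 10)*(-2)) = 1/((-5 - 1*(-7)² + 10*(-7) - 1*(-30)*(-7))/(-10 - 30 - 7) + (5 - 10)*(-2)) = 1/((-5 - 1*49 - 70 - 210)/(-47) - 5*(-2)) = 1/(-(-5 - 49 - 70 - 210)/47 + 10) = 1/(-1/47*(-334) + 10) = 1/(334/47 + 10) = 1/(804/47) = 47/804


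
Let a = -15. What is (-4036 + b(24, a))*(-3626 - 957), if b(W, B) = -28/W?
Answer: 111014009/6 ≈ 1.8502e+7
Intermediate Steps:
(-4036 + b(24, a))*(-3626 - 957) = (-4036 - 28/24)*(-3626 - 957) = (-4036 - 28*1/24)*(-4583) = (-4036 - 7/6)*(-4583) = -24223/6*(-4583) = 111014009/6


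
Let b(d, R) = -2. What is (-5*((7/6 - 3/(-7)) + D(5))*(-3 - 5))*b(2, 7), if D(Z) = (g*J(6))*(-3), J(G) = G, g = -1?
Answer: -32920/21 ≈ -1567.6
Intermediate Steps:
D(Z) = 18 (D(Z) = -1*6*(-3) = -6*(-3) = 18)
(-5*((7/6 - 3/(-7)) + D(5))*(-3 - 5))*b(2, 7) = -5*((7/6 - 3/(-7)) + 18)*(-3 - 5)*(-2) = -5*((7*(1/6) - 3*(-1/7)) + 18)*(-8)*(-2) = -5*((7/6 + 3/7) + 18)*(-8)*(-2) = -5*(67/42 + 18)*(-8)*(-2) = -4115*(-8)/42*(-2) = -5*(-3292/21)*(-2) = (16460/21)*(-2) = -32920/21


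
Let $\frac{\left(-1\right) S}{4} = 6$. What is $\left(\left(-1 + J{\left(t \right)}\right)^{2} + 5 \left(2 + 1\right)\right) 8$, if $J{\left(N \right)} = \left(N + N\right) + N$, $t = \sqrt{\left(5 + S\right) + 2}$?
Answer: $-1096 - 48 i \sqrt{17} \approx -1096.0 - 197.91 i$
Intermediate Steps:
$S = -24$ ($S = \left(-4\right) 6 = -24$)
$t = i \sqrt{17}$ ($t = \sqrt{\left(5 - 24\right) + 2} = \sqrt{-19 + 2} = \sqrt{-17} = i \sqrt{17} \approx 4.1231 i$)
$J{\left(N \right)} = 3 N$ ($J{\left(N \right)} = 2 N + N = 3 N$)
$\left(\left(-1 + J{\left(t \right)}\right)^{2} + 5 \left(2 + 1\right)\right) 8 = \left(\left(-1 + 3 i \sqrt{17}\right)^{2} + 5 \left(2 + 1\right)\right) 8 = \left(\left(-1 + 3 i \sqrt{17}\right)^{2} + 5 \cdot 3\right) 8 = \left(\left(-1 + 3 i \sqrt{17}\right)^{2} + 15\right) 8 = \left(15 + \left(-1 + 3 i \sqrt{17}\right)^{2}\right) 8 = 120 + 8 \left(-1 + 3 i \sqrt{17}\right)^{2}$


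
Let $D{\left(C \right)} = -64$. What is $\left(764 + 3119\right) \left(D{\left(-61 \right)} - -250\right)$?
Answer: $722238$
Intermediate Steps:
$\left(764 + 3119\right) \left(D{\left(-61 \right)} - -250\right) = \left(764 + 3119\right) \left(-64 - -250\right) = 3883 \left(-64 + 250\right) = 3883 \cdot 186 = 722238$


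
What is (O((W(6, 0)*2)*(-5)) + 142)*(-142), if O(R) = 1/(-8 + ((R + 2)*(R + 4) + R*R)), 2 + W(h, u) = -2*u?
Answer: -9275511/460 ≈ -20164.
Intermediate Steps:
W(h, u) = -2 - 2*u
O(R) = 1/(-8 + R**2 + (2 + R)*(4 + R)) (O(R) = 1/(-8 + ((2 + R)*(4 + R) + R**2)) = 1/(-8 + (R**2 + (2 + R)*(4 + R))) = 1/(-8 + R**2 + (2 + R)*(4 + R)))
(O((W(6, 0)*2)*(-5)) + 142)*(-142) = (1/(2*((((-2 - 2*0)*2)*(-5)))*(3 + ((-2 - 2*0)*2)*(-5))) + 142)*(-142) = (1/(2*((((-2 + 0)*2)*(-5)))*(3 + ((-2 + 0)*2)*(-5))) + 142)*(-142) = (1/(2*((-2*2*(-5)))*(3 - 2*2*(-5))) + 142)*(-142) = (1/(2*((-4*(-5)))*(3 - 4*(-5))) + 142)*(-142) = ((1/2)/(20*(3 + 20)) + 142)*(-142) = ((1/2)*(1/20)/23 + 142)*(-142) = ((1/2)*(1/20)*(1/23) + 142)*(-142) = (1/920 + 142)*(-142) = (130641/920)*(-142) = -9275511/460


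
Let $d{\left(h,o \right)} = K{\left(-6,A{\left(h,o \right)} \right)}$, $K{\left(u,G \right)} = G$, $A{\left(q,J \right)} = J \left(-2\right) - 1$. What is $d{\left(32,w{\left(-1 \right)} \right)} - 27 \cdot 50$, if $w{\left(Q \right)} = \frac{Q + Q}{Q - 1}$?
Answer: $-1353$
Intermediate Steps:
$A{\left(q,J \right)} = -1 - 2 J$ ($A{\left(q,J \right)} = - 2 J - 1 = -1 - 2 J$)
$w{\left(Q \right)} = \frac{2 Q}{-1 + Q}$
$d{\left(h,o \right)} = -1 - 2 o$
$d{\left(32,w{\left(-1 \right)} \right)} - 27 \cdot 50 = \left(-1 - 2 \cdot 2 \left(-1\right) \frac{1}{-1 - 1}\right) - 27 \cdot 50 = \left(-1 - 2 \cdot 2 \left(-1\right) \frac{1}{-2}\right) - 1350 = \left(-1 - 2 \cdot 2 \left(-1\right) \left(- \frac{1}{2}\right)\right) - 1350 = \left(-1 - 2\right) - 1350 = -3 - 1350 = -1353$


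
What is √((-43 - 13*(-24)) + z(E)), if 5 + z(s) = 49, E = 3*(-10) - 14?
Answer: √313 ≈ 17.692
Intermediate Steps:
E = -44 (E = -30 - 14 = -44)
z(s) = 44 (z(s) = -5 + 49 = 44)
√((-43 - 13*(-24)) + z(E)) = √((-43 - 13*(-24)) + 44) = √((-43 + 312) + 44) = √(269 + 44) = √313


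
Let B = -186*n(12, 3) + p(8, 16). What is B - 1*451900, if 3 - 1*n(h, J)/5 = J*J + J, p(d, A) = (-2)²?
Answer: -443526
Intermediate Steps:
p(d, A) = 4
n(h, J) = 15 - 5*J - 5*J² (n(h, J) = 15 - 5*(J*J + J) = 15 - 5*(J² + J) = 15 - 5*(J + J²) = 15 + (-5*J - 5*J²) = 15 - 5*J - 5*J²)
B = 8374 (B = -186*(15 - 5*3 - 5*3²) + 4 = -186*(15 - 15 - 5*9) + 4 = -186*(15 - 15 - 45) + 4 = -186*(-45) + 4 = 8370 + 4 = 8374)
B - 1*451900 = 8374 - 1*451900 = 8374 - 451900 = -443526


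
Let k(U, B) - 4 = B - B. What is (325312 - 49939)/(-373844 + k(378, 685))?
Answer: -275373/373840 ≈ -0.73661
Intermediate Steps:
k(U, B) = 4 (k(U, B) = 4 + (B - B) = 4 + 0 = 4)
(325312 - 49939)/(-373844 + k(378, 685)) = (325312 - 49939)/(-373844 + 4) = 275373/(-373840) = 275373*(-1/373840) = -275373/373840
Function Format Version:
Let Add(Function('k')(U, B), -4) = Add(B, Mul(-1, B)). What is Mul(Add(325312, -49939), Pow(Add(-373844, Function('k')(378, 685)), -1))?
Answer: Rational(-275373, 373840) ≈ -0.73661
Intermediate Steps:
Function('k')(U, B) = 4 (Function('k')(U, B) = Add(4, Add(B, Mul(-1, B))) = Add(4, 0) = 4)
Mul(Add(325312, -49939), Pow(Add(-373844, Function('k')(378, 685)), -1)) = Mul(Add(325312, -49939), Pow(Add(-373844, 4), -1)) = Mul(275373, Pow(-373840, -1)) = Mul(275373, Rational(-1, 373840)) = Rational(-275373, 373840)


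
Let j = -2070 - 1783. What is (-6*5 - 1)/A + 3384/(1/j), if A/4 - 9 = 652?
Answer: -34473931519/2644 ≈ -1.3039e+7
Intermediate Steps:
A = 2644 (A = 36 + 4*652 = 36 + 2608 = 2644)
j = -3853
(-6*5 - 1)/A + 3384/(1/j) = (-6*5 - 1)/2644 + 3384/(1/(-3853)) = (-30 - 1)*(1/2644) + 3384/(-1/3853) = -31*1/2644 + 3384*(-3853) = -31/2644 - 13038552 = -34473931519/2644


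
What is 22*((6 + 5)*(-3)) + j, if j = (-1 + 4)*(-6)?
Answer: -744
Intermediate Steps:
j = -18 (j = 3*(-6) = -18)
22*((6 + 5)*(-3)) + j = 22*((6 + 5)*(-3)) - 18 = 22*(11*(-3)) - 18 = 22*(-33) - 18 = -726 - 18 = -744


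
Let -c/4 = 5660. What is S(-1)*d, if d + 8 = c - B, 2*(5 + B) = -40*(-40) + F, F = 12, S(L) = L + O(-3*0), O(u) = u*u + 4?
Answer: -70347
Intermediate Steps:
O(u) = 4 + u² (O(u) = u² + 4 = 4 + u²)
S(L) = 4 + L (S(L) = L + (4 + (-3*0)²) = L + (4 + 0²) = L + (4 + 0) = L + 4 = 4 + L)
B = 801 (B = -5 + (-40*(-40) + 12)/2 = -5 + (1600 + 12)/2 = -5 + (½)*1612 = -5 + 806 = 801)
c = -22640 (c = -4*5660 = -22640)
d = -23449 (d = -8 + (-22640 - 1*801) = -8 + (-22640 - 801) = -8 - 23441 = -23449)
S(-1)*d = (4 - 1)*(-23449) = 3*(-23449) = -70347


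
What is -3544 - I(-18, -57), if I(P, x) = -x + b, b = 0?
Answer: -3601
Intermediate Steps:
I(P, x) = -x (I(P, x) = -x + 0 = -x)
-3544 - I(-18, -57) = -3544 - (-1)*(-57) = -3544 - 1*57 = -3544 - 57 = -3601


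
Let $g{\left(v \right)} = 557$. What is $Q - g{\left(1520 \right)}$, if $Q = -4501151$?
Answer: $-4501708$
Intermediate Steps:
$Q - g{\left(1520 \right)} = -4501151 - 557 = -4501708$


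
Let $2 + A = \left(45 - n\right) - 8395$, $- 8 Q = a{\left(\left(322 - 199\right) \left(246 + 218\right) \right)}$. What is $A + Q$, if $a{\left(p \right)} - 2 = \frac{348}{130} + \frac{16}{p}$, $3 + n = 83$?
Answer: $- \frac{15641095313}{1854840} \approx -8432.6$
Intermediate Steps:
$n = 80$ ($n = -3 + 83 = 80$)
$a{\left(p \right)} = \frac{304}{65} + \frac{16}{p}$ ($a{\left(p \right)} = 2 + \left(\frac{348}{130} + \frac{16}{p}\right) = 2 + \left(348 \cdot \frac{1}{130} + \frac{16}{p}\right) = 2 + \left(\frac{174}{65} + \frac{16}{p}\right) = \frac{304}{65} + \frac{16}{p}$)
$Q = - \frac{1084433}{1854840}$ ($Q = - \frac{\frac{304}{65} + \frac{16}{\left(322 - 199\right) \left(246 + 218\right)}}{8} = - \frac{\frac{304}{65} + \frac{16}{123 \cdot 464}}{8} = - \frac{\frac{304}{65} + \frac{16}{57072}}{8} = - \frac{\frac{304}{65} + 16 \cdot \frac{1}{57072}}{8} = - \frac{\frac{304}{65} + \frac{1}{3567}}{8} = \left(- \frac{1}{8}\right) \frac{1084433}{231855} = - \frac{1084433}{1854840} \approx -0.58465$)
$A = -8432$ ($A = -2 + \left(\left(45 - 80\right) - 8395\right) = -2 - 8430 = -8432$)
$A + Q = -8432 - \frac{1084433}{1854840} = - \frac{15641095313}{1854840}$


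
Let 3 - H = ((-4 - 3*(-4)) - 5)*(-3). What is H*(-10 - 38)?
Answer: -576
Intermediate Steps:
H = 12 (H = 3 - ((-4 - 3*(-4)) - 5)*(-3) = 3 - ((-4 + 12) - 5)*(-3) = 3 - (8 - 5)*(-3) = 3 - 3*(-3) = 3 - 1*(-9) = 3 + 9 = 12)
H*(-10 - 38) = 12*(-10 - 38) = 12*(-48) = -576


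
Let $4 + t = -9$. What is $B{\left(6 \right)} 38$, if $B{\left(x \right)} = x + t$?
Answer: $-266$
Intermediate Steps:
$t = -13$ ($t = -4 - 9 = -13$)
$B{\left(x \right)} = -13 + x$ ($B{\left(x \right)} = x - 13 = -13 + x$)
$B{\left(6 \right)} 38 = \left(-13 + 6\right) 38 = \left(-7\right) 38 = -266$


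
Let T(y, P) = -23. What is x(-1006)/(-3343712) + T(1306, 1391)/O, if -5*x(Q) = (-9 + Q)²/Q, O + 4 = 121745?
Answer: -102450932601/409509243647552 ≈ -0.00025018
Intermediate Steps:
O = 121741 (O = -4 + 121745 = 121741)
x(Q) = -(-9 + Q)²/(5*Q)
x(-1006)/(-3343712) + T(1306, 1391)/O = -⅕*(-9 - 1006)²/(-1006)/(-3343712) - 23/121741 = -⅕*(-1/1006)*(-1015)²*(-1/3343712) - 23*1/121741 = -⅕*(-1/1006)*1030225*(-1/3343712) - 23/121741 = (206045/1006)*(-1/3343712) - 23/121741 = -206045/3363774272 - 23/121741 = -102450932601/409509243647552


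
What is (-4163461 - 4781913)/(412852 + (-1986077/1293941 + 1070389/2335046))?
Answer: -27027658167975120964/1247392633845246179 ≈ -21.667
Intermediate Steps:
(-4163461 - 4781913)/(412852 + (-1986077/1293941 + 1070389/2335046)) = -8945374/(412852 + (-1986077*1/1293941 + 1070389*(1/2335046))) = -8945374/(412852 + (-1986077/1293941 + 1070389/2335046)) = -8945374/(412852 - 3252560941493/3021411756286) = -8945374/1247392633845246179/3021411756286 = -8945374*3021411756286/1247392633845246179 = -27027658167975120964/1247392633845246179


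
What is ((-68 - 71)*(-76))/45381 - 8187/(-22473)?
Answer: 22553297/37772119 ≈ 0.59709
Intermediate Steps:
((-68 - 71)*(-76))/45381 - 8187/(-22473) = -139*(-76)*(1/45381) - 8187*(-1/22473) = 10564*(1/45381) + 2729/7491 = 10564/45381 + 2729/7491 = 22553297/37772119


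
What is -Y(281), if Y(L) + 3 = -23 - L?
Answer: 307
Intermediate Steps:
Y(L) = -26 - L (Y(L) = -3 + (-23 - L) = -26 - L)
-Y(281) = -(-26 - 1*281) = -(-26 - 281) = -1*(-307) = 307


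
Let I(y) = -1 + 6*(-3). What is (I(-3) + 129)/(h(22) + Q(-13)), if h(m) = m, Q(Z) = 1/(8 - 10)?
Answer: 220/43 ≈ 5.1163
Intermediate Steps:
Q(Z) = -½ (Q(Z) = 1/(-2) = -½)
I(y) = -19 (I(y) = -1 - 18 = -19)
(I(-3) + 129)/(h(22) + Q(-13)) = (-19 + 129)/(22 - ½) = 110/(43/2) = 110*(2/43) = 220/43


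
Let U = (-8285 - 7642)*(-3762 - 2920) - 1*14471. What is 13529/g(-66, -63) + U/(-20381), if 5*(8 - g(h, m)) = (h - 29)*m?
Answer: -126796918976/24233009 ≈ -5232.4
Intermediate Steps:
g(h, m) = 8 - m*(-29 + h)/5 (g(h, m) = 8 - (h - 29)*m/5 = 8 - (-29 + h)*m/5 = 8 - m*(-29 + h)/5)
U = 106409743 (U = -15927*(-6682) - 14471 = 106424214 - 14471 = 106409743)
13529/g(-66, -63) + U/(-20381) = 13529/(8 + (29/5)*(-63) - ⅕*(-66)*(-63)) + 106409743/(-20381) = 13529/(8 - 1827/5 - 4158/5) + 106409743*(-1/20381) = 13529/(-1189) - 106409743/20381 = 13529*(-1/1189) - 106409743/20381 = -13529/1189 - 106409743/20381 = -126796918976/24233009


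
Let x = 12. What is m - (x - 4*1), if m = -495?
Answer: -503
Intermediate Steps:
m - (x - 4*1) = -495 - (12 - 4*1) = -495 - (12 - 4) = -495 - 1*8 = -495 - 8 = -503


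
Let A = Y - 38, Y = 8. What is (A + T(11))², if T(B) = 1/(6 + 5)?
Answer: 108241/121 ≈ 894.55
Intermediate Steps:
T(B) = 1/11
A = -30 (A = 8 - 38 = -30)
(A + T(11))² = (-30 + 1/11)² = (-329/11)² = 108241/121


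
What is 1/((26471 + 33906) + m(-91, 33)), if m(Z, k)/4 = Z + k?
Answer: 1/60145 ≈ 1.6626e-5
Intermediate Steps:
m(Z, k) = 4*Z + 4*k (m(Z, k) = 4*(Z + k) = 4*Z + 4*k)
1/((26471 + 33906) + m(-91, 33)) = 1/((26471 + 33906) + (4*(-91) + 4*33)) = 1/(60377 + (-364 + 132)) = 1/(60377 - 232) = 1/60145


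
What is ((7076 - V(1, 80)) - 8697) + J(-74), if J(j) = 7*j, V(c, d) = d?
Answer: -2219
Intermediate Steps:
((7076 - V(1, 80)) - 8697) + J(-74) = ((7076 - 1*80) - 8697) + 7*(-74) = ((7076 - 80) - 8697) - 518 = (6996 - 8697) - 518 = -1701 - 518 = -2219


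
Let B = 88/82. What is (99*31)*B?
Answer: 135036/41 ≈ 3293.6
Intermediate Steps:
B = 44/41 (B = 88*(1/82) = 44/41 ≈ 1.0732)
(99*31)*B = (99*31)*(44/41) = 3069*(44/41) = 135036/41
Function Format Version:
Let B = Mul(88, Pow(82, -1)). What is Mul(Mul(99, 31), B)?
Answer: Rational(135036, 41) ≈ 3293.6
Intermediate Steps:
B = Rational(44, 41) (B = Mul(88, Rational(1, 82)) = Rational(44, 41) ≈ 1.0732)
Mul(Mul(99, 31), B) = Mul(Mul(99, 31), Rational(44, 41)) = Mul(3069, Rational(44, 41)) = Rational(135036, 41)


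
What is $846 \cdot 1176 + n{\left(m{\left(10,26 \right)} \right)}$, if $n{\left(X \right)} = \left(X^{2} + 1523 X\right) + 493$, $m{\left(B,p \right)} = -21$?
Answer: $963847$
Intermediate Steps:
$n{\left(X \right)} = 493 + X^{2} + 1523 X$
$846 \cdot 1176 + n{\left(m{\left(10,26 \right)} \right)} = 846 \cdot 1176 + \left(493 + \left(-21\right)^{2} + 1523 \left(-21\right)\right) = 994896 + \left(493 + 441 - 31983\right) = 994896 - 31049 = 963847$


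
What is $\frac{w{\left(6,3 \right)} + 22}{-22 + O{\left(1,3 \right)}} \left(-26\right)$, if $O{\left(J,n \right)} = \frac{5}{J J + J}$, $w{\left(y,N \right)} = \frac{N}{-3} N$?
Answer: $\frac{76}{3} \approx 25.333$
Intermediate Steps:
$w{\left(y,N \right)} = - \frac{N^{2}}{3}$ ($w{\left(y,N \right)} = N \left(- \frac{1}{3}\right) N = - \frac{N}{3} N = - \frac{N^{2}}{3}$)
$O{\left(J,n \right)} = \frac{5}{J + J^{2}}$ ($O{\left(J,n \right)} = \frac{5}{J^{2} + J} = \frac{5}{J + J^{2}}$)
$\frac{w{\left(6,3 \right)} + 22}{-22 + O{\left(1,3 \right)}} \left(-26\right) = \frac{- \frac{3^{2}}{3} + 22}{-22 + \frac{5}{1 \left(1 + 1\right)}} \left(-26\right) = \frac{\left(- \frac{1}{3}\right) 9 + 22}{-22 + 5 \cdot 1 \cdot \frac{1}{2}} \left(-26\right) = \frac{-3 + 22}{-22 + 5 \cdot 1 \cdot \frac{1}{2}} \left(-26\right) = \frac{19}{-22 + \frac{5}{2}} \left(-26\right) = \frac{19}{- \frac{39}{2}} \left(-26\right) = 19 \left(- \frac{2}{39}\right) \left(-26\right) = \left(- \frac{38}{39}\right) \left(-26\right) = \frac{76}{3}$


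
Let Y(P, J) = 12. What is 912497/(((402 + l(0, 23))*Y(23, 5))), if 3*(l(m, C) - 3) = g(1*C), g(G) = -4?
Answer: 912497/4844 ≈ 188.38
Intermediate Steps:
l(m, C) = 5/3 (l(m, C) = 3 + (1/3)*(-4) = 3 - 4/3 = 5/3)
912497/(((402 + l(0, 23))*Y(23, 5))) = 912497/(((402 + 5/3)*12)) = 912497/(((1211/3)*12)) = 912497/4844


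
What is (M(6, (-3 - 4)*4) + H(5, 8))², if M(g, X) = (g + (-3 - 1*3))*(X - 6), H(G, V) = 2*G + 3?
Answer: 169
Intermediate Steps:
H(G, V) = 3 + 2*G
M(g, X) = (-6 + X)*(-6 + g) (M(g, X) = (g + (-3 - 3))*(-6 + X) = (g - 6)*(-6 + X) = (-6 + g)*(-6 + X) = (-6 + X)*(-6 + g))
(M(6, (-3 - 4)*4) + H(5, 8))² = ((36 - 6*(-3 - 4)*4 - 6*6 + ((-3 - 4)*4)*6) + (3 + 2*5))² = ((36 - (-42)*4 - 36 - 7*4*6) + (3 + 10))² = ((36 - 6*(-28) - 36 - 28*6) + 13)² = ((36 + 168 - 36 - 168) + 13)² = (0 + 13)² = 13² = 169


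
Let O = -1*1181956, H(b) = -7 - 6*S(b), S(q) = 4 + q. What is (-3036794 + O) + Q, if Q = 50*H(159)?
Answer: -4268000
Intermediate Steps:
H(b) = -31 - 6*b (H(b) = -7 - 6*(4 + b) = -7 + (-24 - 6*b) = -31 - 6*b)
O = -1181956
Q = -49250 (Q = 50*(-31 - 6*159) = 50*(-31 - 954) = 50*(-985) = -49250)
(-3036794 + O) + Q = (-3036794 - 1181956) - 49250 = -4218750 - 49250 = -4268000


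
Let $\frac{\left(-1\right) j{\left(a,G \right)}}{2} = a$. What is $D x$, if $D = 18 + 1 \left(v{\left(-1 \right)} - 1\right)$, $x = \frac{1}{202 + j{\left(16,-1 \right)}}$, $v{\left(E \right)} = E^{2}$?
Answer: $\frac{9}{85} \approx 0.10588$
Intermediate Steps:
$j{\left(a,G \right)} = - 2 a$
$x = \frac{1}{170}$ ($x = \frac{1}{202 - 32} = \frac{1}{170} \approx 0.0058824$)
$D = 18$ ($D = 18 + 1 \left(\left(-1\right)^{2} - 1\right) = 18 + 1 \left(1 - 1\right) = 18 + 1 \cdot 0 = 18 + 0 = 18$)
$D x = 18 \cdot \frac{1}{170} = \frac{9}{85}$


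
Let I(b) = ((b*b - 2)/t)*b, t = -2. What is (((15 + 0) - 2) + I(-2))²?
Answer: 225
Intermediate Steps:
I(b) = b*(1 - b²/2) (I(b) = ((b*b - 2)/(-2))*b = ((b² - 2)*(-½))*b = ((-2 + b²)*(-½))*b = (1 - b²/2)*b = b*(1 - b²/2))
(((15 + 0) - 2) + I(-2))² = (((15 + 0) - 2) + (-2 - ½*(-2)³))² = ((15 - 2) + (-2 - ½*(-8)))² = (13 + (-2 + 4))² = (13 + 2)² = 15² = 225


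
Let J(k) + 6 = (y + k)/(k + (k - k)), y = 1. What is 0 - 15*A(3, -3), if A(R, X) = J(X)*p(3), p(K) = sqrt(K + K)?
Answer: 80*sqrt(6) ≈ 195.96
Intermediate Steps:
p(K) = sqrt(2)*sqrt(K) (p(K) = sqrt(2*K) = sqrt(2)*sqrt(K))
J(k) = -6 + (1 + k)/k (J(k) = -6 + (1 + k)/(k + (k - k)) = -6 + (1 + k)/(k + 0) = -6 + (1 + k)/k)
A(R, X) = sqrt(6)*(-5 + 1/X) (A(R, X) = (-5 + 1/X)*(sqrt(2)*sqrt(3)) = (-5 + 1/X)*sqrt(6) = sqrt(6)*(-5 + 1/X))
0 - 15*A(3, -3) = 0 - 15*sqrt(6)*(1 - 5*(-3))/(-3) = 0 - 15*sqrt(6)*(-1)*(1 + 15)/3 = 0 - 15*sqrt(6)*(-1)*16/3 = 0 - (-80)*sqrt(6) = 0 + 80*sqrt(6) = 80*sqrt(6)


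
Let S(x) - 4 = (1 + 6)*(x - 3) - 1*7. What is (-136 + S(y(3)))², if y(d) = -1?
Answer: 27889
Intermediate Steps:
S(x) = -24 + 7*x (S(x) = 4 + ((1 + 6)*(x - 3) - 1*7) = 4 + (7*(-3 + x) - 7) = 4 + ((-21 + 7*x) - 7) = 4 + (-28 + 7*x) = -24 + 7*x)
(-136 + S(y(3)))² = (-136 + (-24 + 7*(-1)))² = (-136 + (-24 - 7))² = (-136 - 31)² = (-167)² = 27889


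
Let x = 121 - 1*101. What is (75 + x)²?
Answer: 9025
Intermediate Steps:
x = 20 (x = 121 - 101 = 20)
(75 + x)² = (75 + 20)² = 95² = 9025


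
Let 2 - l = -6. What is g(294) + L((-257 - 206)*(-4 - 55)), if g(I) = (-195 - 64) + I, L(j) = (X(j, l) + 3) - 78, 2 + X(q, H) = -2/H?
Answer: -169/4 ≈ -42.250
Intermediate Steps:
l = 8 (l = 2 - 1*(-6) = 2 + 6 = 8)
X(q, H) = -2 - 2/H
L(j) = -309/4 (L(j) = ((-2 - 2/8) + 3) - 78 = ((-2 - 2*⅛) + 3) - 78 = ((-2 - ¼) + 3) - 78 = (-9/4 + 3) - 78 = ¾ - 78 = -309/4)
g(I) = -259 + I
g(294) + L((-257 - 206)*(-4 - 55)) = (-259 + 294) - 309/4 = 35 - 309/4 = -169/4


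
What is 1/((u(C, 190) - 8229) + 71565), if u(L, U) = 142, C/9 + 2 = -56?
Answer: 1/63478 ≈ 1.5753e-5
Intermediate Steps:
C = -522 (C = -18 + 9*(-56) = -18 - 504 = -522)
1/((u(C, 190) - 8229) + 71565) = 1/((142 - 8229) + 71565) = 1/(-8087 + 71565) = 1/63478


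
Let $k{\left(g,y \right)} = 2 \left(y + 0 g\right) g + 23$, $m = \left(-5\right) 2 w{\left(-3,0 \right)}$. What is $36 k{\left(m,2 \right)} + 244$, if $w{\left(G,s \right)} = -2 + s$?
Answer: $3952$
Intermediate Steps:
$m = 20$ ($m = \left(-5\right) 2 \left(-2 + 0\right) = \left(-10\right) \left(-2\right) = 20$)
$k{\left(g,y \right)} = 23 + 2 g y$ ($k{\left(g,y \right)} = 2 \left(y + 0\right) g + 23 = 2 y g + 23 = 2 g y + 23 = 23 + 2 g y$)
$36 k{\left(m,2 \right)} + 244 = 36 \left(23 + 2 \cdot 20 \cdot 2\right) + 244 = 36 \left(23 + 80\right) + 244 = 36 \cdot 103 + 244 = 3708 + 244 = 3952$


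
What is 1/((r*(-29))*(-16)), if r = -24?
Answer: -1/11136 ≈ -8.9799e-5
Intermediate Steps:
1/((r*(-29))*(-16)) = 1/(-24*(-29)*(-16)) = 1/(696*(-16)) = 1/(-11136) = -1/11136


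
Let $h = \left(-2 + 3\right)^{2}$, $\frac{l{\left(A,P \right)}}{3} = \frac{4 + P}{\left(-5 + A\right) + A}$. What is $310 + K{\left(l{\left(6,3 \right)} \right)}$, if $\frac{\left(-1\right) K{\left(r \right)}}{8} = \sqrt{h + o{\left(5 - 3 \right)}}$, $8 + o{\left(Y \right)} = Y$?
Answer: $310 - 8 i \sqrt{5} \approx 310.0 - 17.889 i$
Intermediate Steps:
$o{\left(Y \right)} = -8 + Y$
$l{\left(A,P \right)} = \frac{3 \left(4 + P\right)}{-5 + 2 A}$ ($l{\left(A,P \right)} = 3 \frac{4 + P}{\left(-5 + A\right) + A} = 3 \frac{4 + P}{-5 + 2 A} = \frac{3 \left(4 + P\right)}{-5 + 2 A}$)
$h = 1$ ($h = 1^{2} = 1$)
$K{\left(r \right)} = - 8 i \sqrt{5}$ ($K{\left(r \right)} = - 8 \sqrt{1 + \left(-8 + \left(5 - 3\right)\right)} = - 8 \sqrt{1 + \left(-8 + 2\right)} = - 8 \sqrt{1 - 6} = - 8 \sqrt{-5} = - 8 i \sqrt{5}$)
$310 + K{\left(l{\left(6,3 \right)} \right)} = 310 - 8 i \sqrt{5}$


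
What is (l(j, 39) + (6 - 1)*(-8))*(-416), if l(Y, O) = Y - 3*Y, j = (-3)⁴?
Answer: 84032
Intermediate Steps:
j = 81
l(Y, O) = -2*Y
(l(j, 39) + (6 - 1)*(-8))*(-416) = (-2*81 + (6 - 1)*(-8))*(-416) = (-162 + 5*(-8))*(-416) = (-162 - 40)*(-416) = -202*(-416) = 84032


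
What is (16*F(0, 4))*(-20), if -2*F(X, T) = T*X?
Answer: 0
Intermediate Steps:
F(X, T) = -T*X/2
(16*F(0, 4))*(-20) = (16*(-½*4*0))*(-20) = (16*0)*(-20) = 0*(-20) = 0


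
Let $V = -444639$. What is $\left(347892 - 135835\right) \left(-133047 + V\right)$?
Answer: $-122502360102$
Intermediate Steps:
$\left(347892 - 135835\right) \left(-133047 + V\right) = \left(347892 - 135835\right) \left(-133047 - 444639\right) = 212057 \left(-577686\right) = -122502360102$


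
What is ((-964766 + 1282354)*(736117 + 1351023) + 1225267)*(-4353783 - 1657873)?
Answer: -3984837262610850072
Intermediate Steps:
((-964766 + 1282354)*(736117 + 1351023) + 1225267)*(-4353783 - 1657873) = (317588*2087140 + 1225267)*(-6011656) = (662850618320 + 1225267)*(-6011656) = 662851843587*(-6011656) = -3984837262610850072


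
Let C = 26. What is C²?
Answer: 676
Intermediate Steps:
C² = 26² = 676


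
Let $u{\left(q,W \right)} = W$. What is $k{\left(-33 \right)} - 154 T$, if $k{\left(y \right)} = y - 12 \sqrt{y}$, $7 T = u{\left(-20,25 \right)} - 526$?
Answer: $10989 - 12 i \sqrt{33} \approx 10989.0 - 68.935 i$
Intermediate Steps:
$T = - \frac{501}{7}$ ($T = \frac{25 - 526}{7} = \frac{1}{7} \left(-501\right) = - \frac{501}{7} \approx -71.571$)
$k{\left(-33 \right)} - 154 T = \left(-33 - 12 \sqrt{-33}\right) - -11022 = \left(-33 - 12 i \sqrt{33}\right) + 11022 = 10989 - 12 i \sqrt{33}$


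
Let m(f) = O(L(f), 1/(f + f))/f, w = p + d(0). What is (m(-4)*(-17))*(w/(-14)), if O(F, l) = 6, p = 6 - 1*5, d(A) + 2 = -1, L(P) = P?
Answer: 51/14 ≈ 3.6429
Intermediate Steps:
d(A) = -3 (d(A) = -2 - 1 = -3)
p = 1 (p = 6 - 5 = 1)
w = -2 (w = 1 - 3 = -2)
m(f) = 6/f
(m(-4)*(-17))*(w/(-14)) = ((6/(-4))*(-17))*(-2/(-14)) = ((6*(-¼))*(-17))*(-2*(-1/14)) = -3/2*(-17)*(⅐) = (51/2)*(⅐) = 51/14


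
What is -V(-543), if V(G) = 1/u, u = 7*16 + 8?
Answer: -1/120 ≈ -0.0083333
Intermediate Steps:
u = 120 (u = 112 + 8 = 120)
V(G) = 1/120
-V(-543) = -1*1/120 = -1/120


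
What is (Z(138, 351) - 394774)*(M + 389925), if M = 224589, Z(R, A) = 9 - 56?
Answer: -242623031994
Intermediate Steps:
Z(R, A) = -47
(Z(138, 351) - 394774)*(M + 389925) = (-47 - 394774)*(224589 + 389925) = -394821*614514 = -242623031994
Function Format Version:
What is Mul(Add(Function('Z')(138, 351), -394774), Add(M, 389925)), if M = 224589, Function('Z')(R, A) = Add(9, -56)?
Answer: -242623031994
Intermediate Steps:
Function('Z')(R, A) = -47
Mul(Add(Function('Z')(138, 351), -394774), Add(M, 389925)) = Mul(Add(-47, -394774), Add(224589, 389925)) = Mul(-394821, 614514) = -242623031994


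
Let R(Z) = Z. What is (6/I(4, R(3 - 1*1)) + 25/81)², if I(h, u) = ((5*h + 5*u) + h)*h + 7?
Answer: 16491721/134165889 ≈ 0.12292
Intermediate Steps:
I(h, u) = 7 + h*(5*u + 6*h) (I(h, u) = (5*u + 6*h)*h + 7 = h*(5*u + 6*h) + 7 = 7 + h*(5*u + 6*h))
(6/I(4, R(3 - 1*1)) + 25/81)² = (6/(7 + 6*4² + 5*4*(3 - 1*1)) + 25/81)² = (6/(7 + 6*16 + 5*4*(3 - 1)) + 25*(1/81))² = (6/(7 + 96 + 5*4*2) + 25/81)² = (6/(7 + 96 + 40) + 25/81)² = (6/143 + 25/81)² = (4061/11583)² = 16491721/134165889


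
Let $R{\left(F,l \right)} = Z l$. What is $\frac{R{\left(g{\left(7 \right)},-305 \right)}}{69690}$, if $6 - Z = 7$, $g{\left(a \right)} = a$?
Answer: $\frac{61}{13938} \approx 0.0043765$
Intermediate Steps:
$Z = -1$ ($Z = 6 - 7 = -1$)
$R{\left(F,l \right)} = - l$
$\frac{R{\left(g{\left(7 \right)},-305 \right)}}{69690} = \frac{\left(-1\right) \left(-305\right)}{69690} = 305 \cdot \frac{1}{69690} = \frac{61}{13938}$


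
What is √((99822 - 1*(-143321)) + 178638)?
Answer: √421781 ≈ 649.45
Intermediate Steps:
√((99822 - 1*(-143321)) + 178638) = √((99822 + 143321) + 178638) = √(243143 + 178638) = √421781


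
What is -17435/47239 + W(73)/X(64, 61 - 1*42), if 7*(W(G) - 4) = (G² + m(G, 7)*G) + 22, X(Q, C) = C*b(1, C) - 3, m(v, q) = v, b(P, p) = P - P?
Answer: -506201347/992019 ≈ -510.27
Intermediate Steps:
b(P, p) = 0
X(Q, C) = -3 (X(Q, C) = C*0 - 3 = 0 - 3 = -3)
W(G) = 50/7 + 2*G²/7 (W(G) = 4 + ((G² + G*G) + 22)/7 = 4 + ((G² + G²) + 22)/7 = 4 + (2*G² + 22)/7 = 4 + (22 + 2*G²)/7 = 4 + (22/7 + 2*G²/7) = 50/7 + 2*G²/7)
-17435/47239 + W(73)/X(64, 61 - 1*42) = -17435/47239 + (50/7 + (2/7)*73²)/(-3) = -17435*1/47239 + (50/7 + (2/7)*5329)*(-⅓) = -17435/47239 + (50/7 + 10658/7)*(-⅓) = -17435/47239 + (10708/7)*(-⅓) = -17435/47239 - 10708/21 = -506201347/992019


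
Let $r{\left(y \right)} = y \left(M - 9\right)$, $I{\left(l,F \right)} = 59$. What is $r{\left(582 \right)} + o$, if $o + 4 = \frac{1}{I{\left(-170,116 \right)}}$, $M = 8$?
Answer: $- \frac{34573}{59} \approx -585.98$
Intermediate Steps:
$o = - \frac{235}{59}$ ($o = -4 + \frac{1}{59} = - \frac{235}{59} \approx -3.9831$)
$r{\left(y \right)} = - y$ ($r{\left(y \right)} = y \left(8 - 9\right) = y \left(-1\right) = - y$)
$r{\left(582 \right)} + o = \left(-1\right) 582 - \frac{235}{59} = -582 - \frac{235}{59} = - \frac{34573}{59}$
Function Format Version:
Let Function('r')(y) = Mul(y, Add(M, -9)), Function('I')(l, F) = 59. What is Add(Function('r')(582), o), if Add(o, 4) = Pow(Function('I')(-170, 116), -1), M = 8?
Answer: Rational(-34573, 59) ≈ -585.98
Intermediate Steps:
o = Rational(-235, 59) (o = Add(-4, Pow(59, -1)) = Add(-4, Rational(1, 59)) = Rational(-235, 59) ≈ -3.9831)
Function('r')(y) = Mul(-1, y) (Function('r')(y) = Mul(y, Add(8, -9)) = Mul(y, -1) = Mul(-1, y))
Add(Function('r')(582), o) = Add(Mul(-1, 582), Rational(-235, 59)) = Add(-582, Rational(-235, 59)) = Rational(-34573, 59)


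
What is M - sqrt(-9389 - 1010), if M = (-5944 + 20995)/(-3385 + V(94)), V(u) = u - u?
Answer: -15051/3385 - I*sqrt(10399) ≈ -4.4464 - 101.98*I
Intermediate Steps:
V(u) = 0
M = -15051/3385 (M = (-5944 + 20995)/(-3385 + 0) = 15051/(-3385) = 15051*(-1/3385) = -15051/3385 ≈ -4.4464)
M - sqrt(-9389 - 1010) = -15051/3385 - sqrt(-9389 - 1010) = -15051/3385 - sqrt(-10399) = -15051/3385 - I*sqrt(10399)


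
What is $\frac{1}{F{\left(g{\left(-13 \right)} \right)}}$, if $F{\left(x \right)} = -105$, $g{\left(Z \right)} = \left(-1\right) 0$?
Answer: $- \frac{1}{105} \approx -0.0095238$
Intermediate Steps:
$g{\left(Z \right)} = 0$
$\frac{1}{F{\left(g{\left(-13 \right)} \right)}} = \frac{1}{-105} = - \frac{1}{105}$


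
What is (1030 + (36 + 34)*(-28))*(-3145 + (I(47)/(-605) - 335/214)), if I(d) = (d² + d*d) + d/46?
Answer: 873421069200/297781 ≈ 2.9331e+6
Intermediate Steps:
I(d) = 2*d² + d/46 (I(d) = (d² + d²) + d*(1/46) = 2*d² + d/46)
(1030 + (36 + 34)*(-28))*(-3145 + (I(47)/(-605) - 335/214)) = (1030 + (36 + 34)*(-28))*(-3145 + (((1/46)*47*(1 + 92*47))/(-605) - 335/214)) = (1030 + 70*(-28))*(-3145 + (((1/46)*47*(1 + 4324))*(-1/605) - 335*1/214)) = (1030 - 1960)*(-3145 + (((1/46)*47*4325)*(-1/605) - 335/214)) = -930*(-3145 + ((203275/46)*(-1/605) - 335/214)) = -930*(-3145 + (-40655/5566 - 335/214)) = -930*(-3145 - 2641195/297781) = -930*(-939162440/297781) = 873421069200/297781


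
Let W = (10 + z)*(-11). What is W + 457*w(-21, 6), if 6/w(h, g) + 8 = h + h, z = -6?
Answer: -2471/25 ≈ -98.840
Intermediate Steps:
w(h, g) = 6/(-8 + 2*h) (w(h, g) = 6/(-8 + (h + h)) = 6/(-8 + 2*h))
W = -44 (W = (10 - 6)*(-11) = 4*(-11) = -44)
W + 457*w(-21, 6) = -44 + 457*(3/(-4 - 21)) = -44 + 457*(3/(-25)) = -44 + 457*(3*(-1/25)) = -44 + 457*(-3/25) = -44 - 1371/25 = -2471/25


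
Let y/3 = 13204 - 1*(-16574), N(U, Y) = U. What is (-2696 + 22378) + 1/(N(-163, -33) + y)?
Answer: 1755063623/89171 ≈ 19682.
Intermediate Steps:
y = 89334 (y = 3*(13204 - 1*(-16574)) = 3*(13204 + 16574) = 3*29778 = 89334)
(-2696 + 22378) + 1/(N(-163, -33) + y) = (-2696 + 22378) + 1/(-163 + 89334) = 19682 + 1/89171 = 1755063623/89171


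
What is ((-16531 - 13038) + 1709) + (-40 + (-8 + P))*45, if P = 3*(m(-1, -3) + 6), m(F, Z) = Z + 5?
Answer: -28940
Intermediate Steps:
m(F, Z) = 5 + Z
P = 24 (P = 3*((5 - 3) + 6) = 3*(2 + 6) = 3*8 = 24)
((-16531 - 13038) + 1709) + (-40 + (-8 + P))*45 = ((-16531 - 13038) + 1709) + (-40 + (-8 + 24))*45 = (-29569 + 1709) + (-40 + 16)*45 = -27860 - 24*45 = -27860 - 1080 = -28940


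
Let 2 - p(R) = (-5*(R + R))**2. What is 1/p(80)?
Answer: -1/639998 ≈ -1.5625e-6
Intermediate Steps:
p(R) = 2 - 100*R**2 (p(R) = 2 - (-5*(R + R))**2 = 2 - (-10*R)**2 = 2 - 100*R**2)
1/p(80) = 1/(2 - 100*80**2) = 1/(2 - 100*6400) = 1/(2 - 640000) = 1/(-639998) = -1/639998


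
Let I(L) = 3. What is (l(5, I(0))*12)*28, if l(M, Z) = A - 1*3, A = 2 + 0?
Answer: -336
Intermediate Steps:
A = 2
l(M, Z) = -1 (l(M, Z) = 2 - 1*3 = 2 - 3 = -1)
(l(5, I(0))*12)*28 = -1*12*28 = -12*28 = -336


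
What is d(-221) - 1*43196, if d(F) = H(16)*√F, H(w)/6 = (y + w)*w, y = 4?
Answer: -43196 + 1920*I*√221 ≈ -43196.0 + 28543.0*I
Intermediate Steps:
H(w) = 6*w*(4 + w) (H(w) = 6*((4 + w)*w) = 6*(w*(4 + w)) = 6*w*(4 + w))
d(F) = 1920*√F (d(F) = (6*16*(4 + 16))*√F = (6*16*20)*√F = 1920*√F)
d(-221) - 1*43196 = 1920*√(-221) - 1*43196 = 1920*(I*√221) - 43196 = 1920*I*√221 - 43196 = -43196 + 1920*I*√221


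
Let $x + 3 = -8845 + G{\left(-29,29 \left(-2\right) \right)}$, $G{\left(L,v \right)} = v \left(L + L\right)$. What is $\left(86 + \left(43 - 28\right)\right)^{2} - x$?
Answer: $15685$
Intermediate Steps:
$G{\left(L,v \right)} = 2 L v$ ($G{\left(L,v \right)} = v 2 L = 2 L v$)
$x = -5484$ ($x = -3 - \left(8845 + 58 \cdot 29 \left(-2\right)\right) = -3 - \left(8845 + 58 \left(-58\right)\right) = -3 + \left(-8845 + 3364\right) = -3 - 5481 = -5484$)
$\left(86 + \left(43 - 28\right)\right)^{2} - x = \left(86 + \left(43 - 28\right)\right)^{2} - -5484 = \left(86 + \left(43 - 28\right)\right)^{2} + 5484 = \left(86 + 15\right)^{2} + 5484 = 101^{2} + 5484 = 10201 + 5484 = 15685$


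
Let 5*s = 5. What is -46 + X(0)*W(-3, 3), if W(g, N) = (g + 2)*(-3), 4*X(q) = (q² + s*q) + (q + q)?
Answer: -46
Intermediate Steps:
s = 1 (s = (⅕)*5 = 1)
X(q) = q²/4 + 3*q/4 (X(q) = ((q² + 1*q) + (q + q))/4 = ((q² + q) + 2*q)/4 = ((q + q²) + 2*q)/4 = (q² + 3*q)/4 = q²/4 + 3*q/4)
W(g, N) = -6 - 3*g (W(g, N) = (2 + g)*(-3) = -6 - 3*g)
-46 + X(0)*W(-3, 3) = -46 + ((¼)*0*(3 + 0))*(-6 - 3*(-3)) = -46 + ((¼)*0*3)*(-6 + 9) = -46 + 0*3 = -46 + 0 = -46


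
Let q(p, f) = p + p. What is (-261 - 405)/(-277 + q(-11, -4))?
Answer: 666/299 ≈ 2.2274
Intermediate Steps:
q(p, f) = 2*p
(-261 - 405)/(-277 + q(-11, -4)) = (-261 - 405)/(-277 + 2*(-11)) = -666/(-277 - 22) = -666/(-299) = -666*(-1/299) = 666/299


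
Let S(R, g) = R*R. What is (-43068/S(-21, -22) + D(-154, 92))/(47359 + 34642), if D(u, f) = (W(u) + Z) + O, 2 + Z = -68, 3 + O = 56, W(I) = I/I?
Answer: -16708/12054147 ≈ -0.0013861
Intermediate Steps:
W(I) = 1
O = 53 (O = -3 + 56 = 53)
Z = -70 (Z = -2 - 68 = -70)
S(R, g) = R**2
D(u, f) = -16 (D(u, f) = (1 - 70) + 53 = -69 + 53 = -16)
(-43068/S(-21, -22) + D(-154, 92))/(47359 + 34642) = (-43068/((-21)**2) - 16)/(47359 + 34642) = (-43068/441 - 16)/82001 = (-43068*1/441 - 16)*(1/82001) = (-14356/147 - 16)*(1/82001) = -16708/147*1/82001 = -16708/12054147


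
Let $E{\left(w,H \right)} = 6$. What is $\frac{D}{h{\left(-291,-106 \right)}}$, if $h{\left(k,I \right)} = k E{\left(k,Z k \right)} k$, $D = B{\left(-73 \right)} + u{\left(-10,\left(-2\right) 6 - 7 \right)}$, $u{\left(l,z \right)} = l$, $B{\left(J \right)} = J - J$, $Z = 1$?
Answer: $- \frac{5}{254043} \approx -1.9682 \cdot 10^{-5}$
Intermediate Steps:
$B{\left(J \right)} = 0$
$D = -10$ ($D = 0 - 10 = -10$)
$h{\left(k,I \right)} = 6 k^{2}$ ($h{\left(k,I \right)} = k 6 k = 6 k k = 6 k^{2}$)
$\frac{D}{h{\left(-291,-106 \right)}} = - \frac{10}{6 \left(-291\right)^{2}} = - \frac{10}{6 \cdot 84681} = - \frac{10}{508086} = \left(-10\right) \frac{1}{508086} = - \frac{5}{254043}$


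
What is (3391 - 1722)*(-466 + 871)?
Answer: 675945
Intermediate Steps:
(3391 - 1722)*(-466 + 871) = 1669*405 = 675945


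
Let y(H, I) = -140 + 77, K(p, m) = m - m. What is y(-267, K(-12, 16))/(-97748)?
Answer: 9/13964 ≈ 0.00064451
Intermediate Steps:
K(p, m) = 0
y(H, I) = -63
y(-267, K(-12, 16))/(-97748) = -63/(-97748) = -63*(-1/97748) = 9/13964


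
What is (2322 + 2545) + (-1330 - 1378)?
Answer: 2159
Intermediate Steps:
(2322 + 2545) + (-1330 - 1378) = 4867 - 2708 = 2159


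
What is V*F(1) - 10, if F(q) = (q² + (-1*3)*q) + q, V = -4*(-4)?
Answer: -26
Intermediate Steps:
V = 16
F(q) = q² - 2*q (F(q) = (q² - 3*q) + q = q² - 2*q)
V*F(1) - 10 = 16*(1*(-2 + 1)) - 10 = 16*(1*(-1)) - 10 = 16*(-1) - 10 = -16 - 10 = -26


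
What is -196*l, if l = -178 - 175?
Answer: 69188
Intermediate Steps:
l = -353
-196*l = -196*(-353) = 69188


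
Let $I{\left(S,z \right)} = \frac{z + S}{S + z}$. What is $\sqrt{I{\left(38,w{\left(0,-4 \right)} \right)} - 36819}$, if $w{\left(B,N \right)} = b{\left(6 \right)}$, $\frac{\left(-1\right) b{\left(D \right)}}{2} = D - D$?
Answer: $i \sqrt{36818} \approx 191.88 i$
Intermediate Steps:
$b{\left(D \right)} = 0$ ($b{\left(D \right)} = - 2 \left(D - D\right) = \left(-2\right) 0 = 0$)
$w{\left(B,N \right)} = 0$
$I{\left(S,z \right)} = 1$ ($I{\left(S,z \right)} = \frac{S + z}{S + z} = 1$)
$\sqrt{I{\left(38,w{\left(0,-4 \right)} \right)} - 36819} = \sqrt{1 - 36819} = \sqrt{-36818} = i \sqrt{36818}$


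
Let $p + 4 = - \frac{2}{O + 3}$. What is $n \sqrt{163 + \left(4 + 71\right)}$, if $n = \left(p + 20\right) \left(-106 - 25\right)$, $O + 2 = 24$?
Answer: $- \frac{52138 \sqrt{238}}{25} \approx -32174.0$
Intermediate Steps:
$O = 22$ ($O = -2 + 24 = 22$)
$p = - \frac{102}{25}$ ($p = -4 - \frac{2}{22 + 3} = -4 - \frac{2}{25} = - \frac{102}{25} \approx -4.08$)
$n = - \frac{52138}{25}$ ($n = \left(- \frac{102}{25} + 20\right) \left(-106 - 25\right) = \frac{398}{25} \left(-131\right) = - \frac{52138}{25} \approx -2085.5$)
$n \sqrt{163 + \left(4 + 71\right)} = - \frac{52138 \sqrt{163 + \left(4 + 71\right)}}{25} = - \frac{52138 \sqrt{163 + 75}}{25} = - \frac{52138 \sqrt{238}}{25}$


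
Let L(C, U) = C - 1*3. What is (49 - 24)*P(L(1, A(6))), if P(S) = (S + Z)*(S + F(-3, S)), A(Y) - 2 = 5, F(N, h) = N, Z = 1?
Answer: 125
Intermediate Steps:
A(Y) = 7 (A(Y) = 2 + 5 = 7)
L(C, U) = -3 + C (L(C, U) = C - 3 = -3 + C)
P(S) = (1 + S)*(-3 + S) (P(S) = (S + 1)*(S - 3) = (1 + S)*(-3 + S))
(49 - 24)*P(L(1, A(6))) = (49 - 24)*(-3 + (-3 + 1)² - 2*(-3 + 1)) = 25*(-3 + (-2)² - 2*(-2)) = 25*(-3 + 4 + 4) = 25*5 = 125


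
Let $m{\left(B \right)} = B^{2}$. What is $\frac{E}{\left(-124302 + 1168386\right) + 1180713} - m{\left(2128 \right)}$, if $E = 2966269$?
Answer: $- \frac{10074732171779}{2224797} \approx -4.5284 \cdot 10^{6}$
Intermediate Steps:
$\frac{E}{\left(-124302 + 1168386\right) + 1180713} - m{\left(2128 \right)} = \frac{2966269}{\left(-124302 + 1168386\right) + 1180713} - 2128^{2} = \frac{2966269}{1044084 + 1180713} - 4528384 = \frac{2966269}{2224797} - 4528384 = - \frac{10074732171779}{2224797}$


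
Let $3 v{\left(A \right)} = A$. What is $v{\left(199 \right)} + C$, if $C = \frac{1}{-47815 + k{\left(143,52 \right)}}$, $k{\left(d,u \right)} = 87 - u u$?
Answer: $\frac{10035965}{151296} \approx 66.333$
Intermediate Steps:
$k{\left(d,u \right)} = 87 - u^{2}$
$v{\left(A \right)} = \frac{A}{3}$
$C = - \frac{1}{50432}$ ($C = \frac{1}{-47815 + \left(87 - 52^{2}\right)} = \frac{1}{-47815 + \left(87 - 2704\right)} = \frac{1}{-47815 - 2617} = \frac{1}{-50432} = - \frac{1}{50432} \approx -1.9829 \cdot 10^{-5}$)
$v{\left(199 \right)} + C = \frac{1}{3} \cdot 199 - \frac{1}{50432} = \frac{199}{3} - \frac{1}{50432} = \frac{10035965}{151296}$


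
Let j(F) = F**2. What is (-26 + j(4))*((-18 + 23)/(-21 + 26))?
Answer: -10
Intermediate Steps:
(-26 + j(4))*((-18 + 23)/(-21 + 26)) = (-26 + 4**2)*((-18 + 23)/(-21 + 26)) = (-26 + 16)*(5/5) = -50/5 = -10*1 = -10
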